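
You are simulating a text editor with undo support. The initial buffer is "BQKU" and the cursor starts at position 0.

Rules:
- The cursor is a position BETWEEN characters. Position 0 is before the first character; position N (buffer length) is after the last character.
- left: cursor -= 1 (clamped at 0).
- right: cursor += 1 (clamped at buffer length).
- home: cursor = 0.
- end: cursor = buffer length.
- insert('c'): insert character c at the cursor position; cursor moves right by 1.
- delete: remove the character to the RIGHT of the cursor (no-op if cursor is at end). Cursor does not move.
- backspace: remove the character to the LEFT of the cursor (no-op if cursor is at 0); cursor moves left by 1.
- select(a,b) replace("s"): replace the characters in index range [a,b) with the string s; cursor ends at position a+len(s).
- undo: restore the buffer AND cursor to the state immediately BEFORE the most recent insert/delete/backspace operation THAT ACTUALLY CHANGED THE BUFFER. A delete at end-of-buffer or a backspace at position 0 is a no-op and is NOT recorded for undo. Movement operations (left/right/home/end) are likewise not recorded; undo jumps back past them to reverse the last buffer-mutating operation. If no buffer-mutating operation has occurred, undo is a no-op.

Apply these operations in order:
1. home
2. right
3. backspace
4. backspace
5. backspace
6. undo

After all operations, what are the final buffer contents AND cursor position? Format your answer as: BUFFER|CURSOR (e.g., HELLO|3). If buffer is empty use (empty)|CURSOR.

Answer: BQKU|1

Derivation:
After op 1 (home): buf='BQKU' cursor=0
After op 2 (right): buf='BQKU' cursor=1
After op 3 (backspace): buf='QKU' cursor=0
After op 4 (backspace): buf='QKU' cursor=0
After op 5 (backspace): buf='QKU' cursor=0
After op 6 (undo): buf='BQKU' cursor=1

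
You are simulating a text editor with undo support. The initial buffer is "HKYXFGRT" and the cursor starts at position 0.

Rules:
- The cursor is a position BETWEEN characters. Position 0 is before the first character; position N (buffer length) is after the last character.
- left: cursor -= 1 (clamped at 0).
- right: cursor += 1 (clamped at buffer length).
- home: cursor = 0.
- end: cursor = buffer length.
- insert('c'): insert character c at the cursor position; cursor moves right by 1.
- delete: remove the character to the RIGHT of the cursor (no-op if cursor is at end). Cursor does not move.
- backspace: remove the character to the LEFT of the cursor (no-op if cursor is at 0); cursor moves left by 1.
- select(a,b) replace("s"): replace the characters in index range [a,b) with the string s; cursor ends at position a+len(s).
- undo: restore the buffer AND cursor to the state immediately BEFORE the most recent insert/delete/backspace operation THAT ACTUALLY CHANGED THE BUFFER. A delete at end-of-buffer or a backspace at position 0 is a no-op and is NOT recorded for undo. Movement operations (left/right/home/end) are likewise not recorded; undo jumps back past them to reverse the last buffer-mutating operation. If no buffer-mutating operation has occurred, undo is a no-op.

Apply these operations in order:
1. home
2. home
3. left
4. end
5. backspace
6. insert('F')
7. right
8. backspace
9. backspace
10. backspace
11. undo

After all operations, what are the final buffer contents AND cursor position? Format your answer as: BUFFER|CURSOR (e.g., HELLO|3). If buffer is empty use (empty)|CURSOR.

Answer: HKYXFG|6

Derivation:
After op 1 (home): buf='HKYXFGRT' cursor=0
After op 2 (home): buf='HKYXFGRT' cursor=0
After op 3 (left): buf='HKYXFGRT' cursor=0
After op 4 (end): buf='HKYXFGRT' cursor=8
After op 5 (backspace): buf='HKYXFGR' cursor=7
After op 6 (insert('F')): buf='HKYXFGRF' cursor=8
After op 7 (right): buf='HKYXFGRF' cursor=8
After op 8 (backspace): buf='HKYXFGR' cursor=7
After op 9 (backspace): buf='HKYXFG' cursor=6
After op 10 (backspace): buf='HKYXF' cursor=5
After op 11 (undo): buf='HKYXFG' cursor=6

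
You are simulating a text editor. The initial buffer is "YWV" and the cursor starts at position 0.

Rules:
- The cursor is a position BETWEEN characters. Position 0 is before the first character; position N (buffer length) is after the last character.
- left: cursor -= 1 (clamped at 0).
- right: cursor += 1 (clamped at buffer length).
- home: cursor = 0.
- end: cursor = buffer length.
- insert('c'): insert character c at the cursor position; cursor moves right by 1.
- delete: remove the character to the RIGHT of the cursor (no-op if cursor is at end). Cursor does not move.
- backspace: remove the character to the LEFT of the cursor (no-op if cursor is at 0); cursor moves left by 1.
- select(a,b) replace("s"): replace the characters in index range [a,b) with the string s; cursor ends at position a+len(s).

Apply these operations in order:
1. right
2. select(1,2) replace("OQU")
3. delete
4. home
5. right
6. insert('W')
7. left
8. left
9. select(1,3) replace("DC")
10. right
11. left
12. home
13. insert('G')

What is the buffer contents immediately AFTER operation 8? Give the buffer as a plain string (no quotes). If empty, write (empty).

Answer: YWOQU

Derivation:
After op 1 (right): buf='YWV' cursor=1
After op 2 (select(1,2) replace("OQU")): buf='YOQUV' cursor=4
After op 3 (delete): buf='YOQU' cursor=4
After op 4 (home): buf='YOQU' cursor=0
After op 5 (right): buf='YOQU' cursor=1
After op 6 (insert('W')): buf='YWOQU' cursor=2
After op 7 (left): buf='YWOQU' cursor=1
After op 8 (left): buf='YWOQU' cursor=0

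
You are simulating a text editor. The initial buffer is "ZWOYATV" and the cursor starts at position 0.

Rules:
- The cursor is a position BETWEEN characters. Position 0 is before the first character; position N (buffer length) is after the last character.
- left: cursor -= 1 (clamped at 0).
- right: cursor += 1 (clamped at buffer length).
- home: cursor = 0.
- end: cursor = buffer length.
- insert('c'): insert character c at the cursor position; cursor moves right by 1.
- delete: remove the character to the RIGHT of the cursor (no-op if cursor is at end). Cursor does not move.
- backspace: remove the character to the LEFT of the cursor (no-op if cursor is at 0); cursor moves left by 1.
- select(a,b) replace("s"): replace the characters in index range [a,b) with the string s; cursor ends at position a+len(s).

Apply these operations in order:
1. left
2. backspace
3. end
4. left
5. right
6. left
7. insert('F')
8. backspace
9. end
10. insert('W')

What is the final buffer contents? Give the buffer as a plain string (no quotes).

After op 1 (left): buf='ZWOYATV' cursor=0
After op 2 (backspace): buf='ZWOYATV' cursor=0
After op 3 (end): buf='ZWOYATV' cursor=7
After op 4 (left): buf='ZWOYATV' cursor=6
After op 5 (right): buf='ZWOYATV' cursor=7
After op 6 (left): buf='ZWOYATV' cursor=6
After op 7 (insert('F')): buf='ZWOYATFV' cursor=7
After op 8 (backspace): buf='ZWOYATV' cursor=6
After op 9 (end): buf='ZWOYATV' cursor=7
After op 10 (insert('W')): buf='ZWOYATVW' cursor=8

Answer: ZWOYATVW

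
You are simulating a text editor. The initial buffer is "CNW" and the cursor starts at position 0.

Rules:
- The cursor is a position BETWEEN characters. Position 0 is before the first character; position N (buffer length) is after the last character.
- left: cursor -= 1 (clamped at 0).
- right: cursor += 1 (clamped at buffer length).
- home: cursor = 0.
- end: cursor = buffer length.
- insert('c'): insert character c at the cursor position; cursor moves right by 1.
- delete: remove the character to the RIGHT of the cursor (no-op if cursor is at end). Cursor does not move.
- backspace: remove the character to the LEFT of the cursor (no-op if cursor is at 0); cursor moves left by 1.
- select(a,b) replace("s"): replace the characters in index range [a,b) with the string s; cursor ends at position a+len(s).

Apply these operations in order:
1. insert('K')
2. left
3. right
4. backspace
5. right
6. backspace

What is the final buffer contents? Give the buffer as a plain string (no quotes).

Answer: NW

Derivation:
After op 1 (insert('K')): buf='KCNW' cursor=1
After op 2 (left): buf='KCNW' cursor=0
After op 3 (right): buf='KCNW' cursor=1
After op 4 (backspace): buf='CNW' cursor=0
After op 5 (right): buf='CNW' cursor=1
After op 6 (backspace): buf='NW' cursor=0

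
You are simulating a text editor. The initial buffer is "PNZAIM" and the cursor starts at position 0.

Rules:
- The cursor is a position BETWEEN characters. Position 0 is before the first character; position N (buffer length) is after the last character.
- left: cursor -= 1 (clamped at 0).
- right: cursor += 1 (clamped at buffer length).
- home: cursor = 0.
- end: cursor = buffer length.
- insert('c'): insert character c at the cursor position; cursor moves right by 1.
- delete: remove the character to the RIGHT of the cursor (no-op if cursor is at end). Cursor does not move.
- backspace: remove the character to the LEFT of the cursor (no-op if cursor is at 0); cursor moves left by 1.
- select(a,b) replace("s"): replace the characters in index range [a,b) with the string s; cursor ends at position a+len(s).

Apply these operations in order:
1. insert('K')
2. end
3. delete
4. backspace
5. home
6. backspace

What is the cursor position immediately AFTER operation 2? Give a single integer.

Answer: 7

Derivation:
After op 1 (insert('K')): buf='KPNZAIM' cursor=1
After op 2 (end): buf='KPNZAIM' cursor=7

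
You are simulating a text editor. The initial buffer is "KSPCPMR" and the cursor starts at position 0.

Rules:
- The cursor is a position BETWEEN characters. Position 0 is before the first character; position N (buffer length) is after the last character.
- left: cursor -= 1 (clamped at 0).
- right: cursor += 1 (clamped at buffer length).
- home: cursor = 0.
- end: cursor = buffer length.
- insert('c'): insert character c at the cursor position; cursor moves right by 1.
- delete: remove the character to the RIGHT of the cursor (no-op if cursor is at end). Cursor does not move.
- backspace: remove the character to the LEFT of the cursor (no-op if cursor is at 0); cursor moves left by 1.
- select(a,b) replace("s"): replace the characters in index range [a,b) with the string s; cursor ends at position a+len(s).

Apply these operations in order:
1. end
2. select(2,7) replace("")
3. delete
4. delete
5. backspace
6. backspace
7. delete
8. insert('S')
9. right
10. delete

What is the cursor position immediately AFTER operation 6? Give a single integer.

After op 1 (end): buf='KSPCPMR' cursor=7
After op 2 (select(2,7) replace("")): buf='KS' cursor=2
After op 3 (delete): buf='KS' cursor=2
After op 4 (delete): buf='KS' cursor=2
After op 5 (backspace): buf='K' cursor=1
After op 6 (backspace): buf='(empty)' cursor=0

Answer: 0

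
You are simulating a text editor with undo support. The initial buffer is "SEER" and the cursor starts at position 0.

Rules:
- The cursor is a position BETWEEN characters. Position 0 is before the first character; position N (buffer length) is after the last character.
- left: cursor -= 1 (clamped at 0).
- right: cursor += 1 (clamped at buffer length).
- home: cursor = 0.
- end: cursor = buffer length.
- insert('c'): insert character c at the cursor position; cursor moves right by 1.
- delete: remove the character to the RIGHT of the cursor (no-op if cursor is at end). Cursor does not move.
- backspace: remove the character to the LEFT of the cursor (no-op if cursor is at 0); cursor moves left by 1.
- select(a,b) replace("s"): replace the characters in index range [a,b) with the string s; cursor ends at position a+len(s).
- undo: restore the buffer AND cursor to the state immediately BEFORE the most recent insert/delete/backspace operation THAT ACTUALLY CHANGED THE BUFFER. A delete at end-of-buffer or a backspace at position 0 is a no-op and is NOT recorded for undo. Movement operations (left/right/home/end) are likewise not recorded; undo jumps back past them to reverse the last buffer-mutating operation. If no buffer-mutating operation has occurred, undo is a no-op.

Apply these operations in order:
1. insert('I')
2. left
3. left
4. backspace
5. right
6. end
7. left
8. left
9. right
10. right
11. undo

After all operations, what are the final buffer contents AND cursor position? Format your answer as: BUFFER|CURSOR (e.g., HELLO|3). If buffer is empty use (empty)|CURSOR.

After op 1 (insert('I')): buf='ISEER' cursor=1
After op 2 (left): buf='ISEER' cursor=0
After op 3 (left): buf='ISEER' cursor=0
After op 4 (backspace): buf='ISEER' cursor=0
After op 5 (right): buf='ISEER' cursor=1
After op 6 (end): buf='ISEER' cursor=5
After op 7 (left): buf='ISEER' cursor=4
After op 8 (left): buf='ISEER' cursor=3
After op 9 (right): buf='ISEER' cursor=4
After op 10 (right): buf='ISEER' cursor=5
After op 11 (undo): buf='SEER' cursor=0

Answer: SEER|0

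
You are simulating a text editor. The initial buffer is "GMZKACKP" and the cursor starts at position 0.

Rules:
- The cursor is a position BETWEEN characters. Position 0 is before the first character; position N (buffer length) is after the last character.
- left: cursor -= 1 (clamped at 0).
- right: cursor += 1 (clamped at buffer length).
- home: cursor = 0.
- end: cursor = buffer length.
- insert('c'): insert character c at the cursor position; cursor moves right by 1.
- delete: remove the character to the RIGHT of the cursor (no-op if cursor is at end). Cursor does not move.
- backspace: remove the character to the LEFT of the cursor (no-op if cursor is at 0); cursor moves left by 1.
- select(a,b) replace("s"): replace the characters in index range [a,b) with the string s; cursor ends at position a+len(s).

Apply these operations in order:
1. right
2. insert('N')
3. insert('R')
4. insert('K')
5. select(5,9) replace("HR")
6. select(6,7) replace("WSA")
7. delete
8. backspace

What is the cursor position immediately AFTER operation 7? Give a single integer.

After op 1 (right): buf='GMZKACKP' cursor=1
After op 2 (insert('N')): buf='GNMZKACKP' cursor=2
After op 3 (insert('R')): buf='GNRMZKACKP' cursor=3
After op 4 (insert('K')): buf='GNRKMZKACKP' cursor=4
After op 5 (select(5,9) replace("HR")): buf='GNRKMHRKP' cursor=7
After op 6 (select(6,7) replace("WSA")): buf='GNRKMHWSAKP' cursor=9
After op 7 (delete): buf='GNRKMHWSAP' cursor=9

Answer: 9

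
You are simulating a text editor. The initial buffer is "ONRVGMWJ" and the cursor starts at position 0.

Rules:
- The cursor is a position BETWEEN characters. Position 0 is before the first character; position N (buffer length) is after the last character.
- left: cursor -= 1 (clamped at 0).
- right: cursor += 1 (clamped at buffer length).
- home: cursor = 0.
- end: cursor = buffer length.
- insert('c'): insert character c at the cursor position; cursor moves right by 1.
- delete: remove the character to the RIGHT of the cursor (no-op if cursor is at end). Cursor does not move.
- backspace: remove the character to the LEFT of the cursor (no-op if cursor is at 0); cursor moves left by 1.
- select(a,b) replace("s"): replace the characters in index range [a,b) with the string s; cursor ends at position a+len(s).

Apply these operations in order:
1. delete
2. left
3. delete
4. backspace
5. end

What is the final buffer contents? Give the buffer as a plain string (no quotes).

Answer: RVGMWJ

Derivation:
After op 1 (delete): buf='NRVGMWJ' cursor=0
After op 2 (left): buf='NRVGMWJ' cursor=0
After op 3 (delete): buf='RVGMWJ' cursor=0
After op 4 (backspace): buf='RVGMWJ' cursor=0
After op 5 (end): buf='RVGMWJ' cursor=6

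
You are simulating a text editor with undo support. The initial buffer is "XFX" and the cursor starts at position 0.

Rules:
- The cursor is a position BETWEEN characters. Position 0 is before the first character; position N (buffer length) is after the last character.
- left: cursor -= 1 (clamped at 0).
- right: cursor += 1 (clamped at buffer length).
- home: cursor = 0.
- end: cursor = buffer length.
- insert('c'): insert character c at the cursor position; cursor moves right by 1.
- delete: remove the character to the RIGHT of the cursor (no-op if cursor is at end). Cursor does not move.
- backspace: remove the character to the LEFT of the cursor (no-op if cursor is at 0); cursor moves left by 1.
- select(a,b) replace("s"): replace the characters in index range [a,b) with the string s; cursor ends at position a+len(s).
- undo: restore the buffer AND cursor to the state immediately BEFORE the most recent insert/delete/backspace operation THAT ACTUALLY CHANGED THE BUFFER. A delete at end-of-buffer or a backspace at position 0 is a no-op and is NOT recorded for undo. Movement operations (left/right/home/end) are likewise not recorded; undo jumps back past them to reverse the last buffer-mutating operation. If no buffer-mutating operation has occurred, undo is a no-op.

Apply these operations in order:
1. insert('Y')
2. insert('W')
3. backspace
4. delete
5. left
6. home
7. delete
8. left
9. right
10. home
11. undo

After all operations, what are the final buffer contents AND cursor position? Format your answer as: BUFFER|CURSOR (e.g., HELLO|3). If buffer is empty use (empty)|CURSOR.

After op 1 (insert('Y')): buf='YXFX' cursor=1
After op 2 (insert('W')): buf='YWXFX' cursor=2
After op 3 (backspace): buf='YXFX' cursor=1
After op 4 (delete): buf='YFX' cursor=1
After op 5 (left): buf='YFX' cursor=0
After op 6 (home): buf='YFX' cursor=0
After op 7 (delete): buf='FX' cursor=0
After op 8 (left): buf='FX' cursor=0
After op 9 (right): buf='FX' cursor=1
After op 10 (home): buf='FX' cursor=0
After op 11 (undo): buf='YFX' cursor=0

Answer: YFX|0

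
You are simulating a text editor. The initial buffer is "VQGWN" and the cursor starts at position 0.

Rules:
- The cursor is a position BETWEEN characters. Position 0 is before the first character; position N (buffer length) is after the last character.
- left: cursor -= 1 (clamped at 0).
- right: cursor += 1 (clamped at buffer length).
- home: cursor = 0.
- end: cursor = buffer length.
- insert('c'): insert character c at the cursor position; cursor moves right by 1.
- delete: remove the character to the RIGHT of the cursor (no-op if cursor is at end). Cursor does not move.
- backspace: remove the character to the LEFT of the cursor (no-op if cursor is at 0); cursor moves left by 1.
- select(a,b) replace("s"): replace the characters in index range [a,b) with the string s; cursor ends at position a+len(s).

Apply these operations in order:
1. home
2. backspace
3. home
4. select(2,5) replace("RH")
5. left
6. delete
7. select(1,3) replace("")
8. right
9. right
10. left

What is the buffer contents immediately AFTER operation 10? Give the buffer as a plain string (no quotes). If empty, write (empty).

Answer: V

Derivation:
After op 1 (home): buf='VQGWN' cursor=0
After op 2 (backspace): buf='VQGWN' cursor=0
After op 3 (home): buf='VQGWN' cursor=0
After op 4 (select(2,5) replace("RH")): buf='VQRH' cursor=4
After op 5 (left): buf='VQRH' cursor=3
After op 6 (delete): buf='VQR' cursor=3
After op 7 (select(1,3) replace("")): buf='V' cursor=1
After op 8 (right): buf='V' cursor=1
After op 9 (right): buf='V' cursor=1
After op 10 (left): buf='V' cursor=0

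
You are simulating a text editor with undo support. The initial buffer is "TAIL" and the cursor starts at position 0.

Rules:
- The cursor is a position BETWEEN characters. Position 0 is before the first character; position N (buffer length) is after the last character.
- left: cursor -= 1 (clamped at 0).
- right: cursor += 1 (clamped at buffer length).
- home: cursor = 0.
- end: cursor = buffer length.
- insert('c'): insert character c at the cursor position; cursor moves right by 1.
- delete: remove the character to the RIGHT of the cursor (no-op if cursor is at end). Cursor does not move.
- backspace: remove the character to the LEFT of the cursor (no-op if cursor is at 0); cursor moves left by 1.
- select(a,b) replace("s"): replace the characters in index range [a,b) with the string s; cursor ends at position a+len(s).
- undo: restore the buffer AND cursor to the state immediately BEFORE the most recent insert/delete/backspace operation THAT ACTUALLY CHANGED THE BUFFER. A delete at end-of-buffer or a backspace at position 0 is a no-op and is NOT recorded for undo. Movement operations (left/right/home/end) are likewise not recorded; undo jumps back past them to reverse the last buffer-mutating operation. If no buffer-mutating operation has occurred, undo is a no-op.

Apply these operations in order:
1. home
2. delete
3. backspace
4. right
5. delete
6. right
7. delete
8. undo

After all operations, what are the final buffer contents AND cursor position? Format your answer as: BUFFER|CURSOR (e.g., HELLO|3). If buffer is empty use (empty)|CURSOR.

Answer: AIL|1

Derivation:
After op 1 (home): buf='TAIL' cursor=0
After op 2 (delete): buf='AIL' cursor=0
After op 3 (backspace): buf='AIL' cursor=0
After op 4 (right): buf='AIL' cursor=1
After op 5 (delete): buf='AL' cursor=1
After op 6 (right): buf='AL' cursor=2
After op 7 (delete): buf='AL' cursor=2
After op 8 (undo): buf='AIL' cursor=1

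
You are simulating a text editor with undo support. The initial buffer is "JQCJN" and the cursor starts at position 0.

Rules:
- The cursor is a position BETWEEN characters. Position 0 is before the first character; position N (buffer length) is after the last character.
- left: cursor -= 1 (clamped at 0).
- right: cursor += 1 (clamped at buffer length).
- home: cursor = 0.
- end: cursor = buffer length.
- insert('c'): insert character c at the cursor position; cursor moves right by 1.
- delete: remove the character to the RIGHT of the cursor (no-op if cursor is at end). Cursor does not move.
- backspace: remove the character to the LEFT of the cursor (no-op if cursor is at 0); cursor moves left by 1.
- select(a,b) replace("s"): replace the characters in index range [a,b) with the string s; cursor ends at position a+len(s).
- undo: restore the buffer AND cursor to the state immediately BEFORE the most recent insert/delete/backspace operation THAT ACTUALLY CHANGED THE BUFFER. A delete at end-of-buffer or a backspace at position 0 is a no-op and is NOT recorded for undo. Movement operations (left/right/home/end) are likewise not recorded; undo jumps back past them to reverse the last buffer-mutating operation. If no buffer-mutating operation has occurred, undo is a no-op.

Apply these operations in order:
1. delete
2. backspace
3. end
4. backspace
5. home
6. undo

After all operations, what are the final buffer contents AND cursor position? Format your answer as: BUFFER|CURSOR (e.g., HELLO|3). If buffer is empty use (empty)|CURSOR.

Answer: QCJN|4

Derivation:
After op 1 (delete): buf='QCJN' cursor=0
After op 2 (backspace): buf='QCJN' cursor=0
After op 3 (end): buf='QCJN' cursor=4
After op 4 (backspace): buf='QCJ' cursor=3
After op 5 (home): buf='QCJ' cursor=0
After op 6 (undo): buf='QCJN' cursor=4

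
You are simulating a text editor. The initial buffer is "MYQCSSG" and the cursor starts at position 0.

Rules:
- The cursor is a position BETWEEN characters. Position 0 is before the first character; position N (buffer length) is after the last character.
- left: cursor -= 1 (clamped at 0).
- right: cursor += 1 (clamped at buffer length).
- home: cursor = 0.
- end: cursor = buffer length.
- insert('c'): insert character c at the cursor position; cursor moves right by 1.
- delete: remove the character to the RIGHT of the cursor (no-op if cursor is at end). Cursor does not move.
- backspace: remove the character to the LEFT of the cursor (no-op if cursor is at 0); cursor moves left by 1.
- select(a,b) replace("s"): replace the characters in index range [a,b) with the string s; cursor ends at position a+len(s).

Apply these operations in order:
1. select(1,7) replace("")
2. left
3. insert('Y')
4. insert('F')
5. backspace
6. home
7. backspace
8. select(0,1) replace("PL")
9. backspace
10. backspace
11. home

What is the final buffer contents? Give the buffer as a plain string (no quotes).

Answer: M

Derivation:
After op 1 (select(1,7) replace("")): buf='M' cursor=1
After op 2 (left): buf='M' cursor=0
After op 3 (insert('Y')): buf='YM' cursor=1
After op 4 (insert('F')): buf='YFM' cursor=2
After op 5 (backspace): buf='YM' cursor=1
After op 6 (home): buf='YM' cursor=0
After op 7 (backspace): buf='YM' cursor=0
After op 8 (select(0,1) replace("PL")): buf='PLM' cursor=2
After op 9 (backspace): buf='PM' cursor=1
After op 10 (backspace): buf='M' cursor=0
After op 11 (home): buf='M' cursor=0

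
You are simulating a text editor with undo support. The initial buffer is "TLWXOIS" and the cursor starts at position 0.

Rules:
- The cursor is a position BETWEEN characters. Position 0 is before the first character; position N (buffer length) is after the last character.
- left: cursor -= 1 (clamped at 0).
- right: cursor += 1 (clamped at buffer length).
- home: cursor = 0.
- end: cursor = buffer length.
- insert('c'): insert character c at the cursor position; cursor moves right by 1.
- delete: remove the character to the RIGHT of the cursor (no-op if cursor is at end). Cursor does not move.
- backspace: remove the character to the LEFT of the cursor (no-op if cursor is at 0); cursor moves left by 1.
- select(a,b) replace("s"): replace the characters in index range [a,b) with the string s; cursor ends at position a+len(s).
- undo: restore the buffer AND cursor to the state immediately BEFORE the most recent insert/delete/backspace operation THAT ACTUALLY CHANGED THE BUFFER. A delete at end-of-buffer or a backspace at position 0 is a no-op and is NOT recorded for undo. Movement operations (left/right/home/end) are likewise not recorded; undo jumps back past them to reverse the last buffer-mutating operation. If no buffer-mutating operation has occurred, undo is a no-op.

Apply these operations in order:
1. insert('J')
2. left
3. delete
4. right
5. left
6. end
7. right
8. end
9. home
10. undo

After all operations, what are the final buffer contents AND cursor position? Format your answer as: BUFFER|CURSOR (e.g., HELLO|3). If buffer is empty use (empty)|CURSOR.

After op 1 (insert('J')): buf='JTLWXOIS' cursor=1
After op 2 (left): buf='JTLWXOIS' cursor=0
After op 3 (delete): buf='TLWXOIS' cursor=0
After op 4 (right): buf='TLWXOIS' cursor=1
After op 5 (left): buf='TLWXOIS' cursor=0
After op 6 (end): buf='TLWXOIS' cursor=7
After op 7 (right): buf='TLWXOIS' cursor=7
After op 8 (end): buf='TLWXOIS' cursor=7
After op 9 (home): buf='TLWXOIS' cursor=0
After op 10 (undo): buf='JTLWXOIS' cursor=0

Answer: JTLWXOIS|0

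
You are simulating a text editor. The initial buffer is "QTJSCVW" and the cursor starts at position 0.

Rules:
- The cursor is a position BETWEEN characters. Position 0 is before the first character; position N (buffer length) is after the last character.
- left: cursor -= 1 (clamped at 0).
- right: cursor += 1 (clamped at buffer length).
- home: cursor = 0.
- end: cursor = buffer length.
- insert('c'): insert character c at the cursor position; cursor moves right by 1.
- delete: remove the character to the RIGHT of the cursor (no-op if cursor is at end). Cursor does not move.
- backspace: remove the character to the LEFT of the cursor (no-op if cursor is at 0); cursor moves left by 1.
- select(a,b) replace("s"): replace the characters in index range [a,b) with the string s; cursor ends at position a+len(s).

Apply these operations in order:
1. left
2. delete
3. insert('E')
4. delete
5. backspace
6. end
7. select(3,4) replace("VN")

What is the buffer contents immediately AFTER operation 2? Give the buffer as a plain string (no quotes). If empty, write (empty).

Answer: TJSCVW

Derivation:
After op 1 (left): buf='QTJSCVW' cursor=0
After op 2 (delete): buf='TJSCVW' cursor=0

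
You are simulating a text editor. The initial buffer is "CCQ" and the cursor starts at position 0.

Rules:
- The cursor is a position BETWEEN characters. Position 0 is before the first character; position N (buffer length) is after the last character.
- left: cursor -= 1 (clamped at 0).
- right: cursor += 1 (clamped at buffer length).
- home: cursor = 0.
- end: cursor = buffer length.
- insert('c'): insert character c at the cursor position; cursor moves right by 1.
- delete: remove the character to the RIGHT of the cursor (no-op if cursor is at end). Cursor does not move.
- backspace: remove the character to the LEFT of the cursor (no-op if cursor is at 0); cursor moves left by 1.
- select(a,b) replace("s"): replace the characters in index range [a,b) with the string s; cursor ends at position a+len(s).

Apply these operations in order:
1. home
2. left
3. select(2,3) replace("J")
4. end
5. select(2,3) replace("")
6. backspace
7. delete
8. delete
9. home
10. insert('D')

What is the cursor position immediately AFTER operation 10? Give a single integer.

Answer: 1

Derivation:
After op 1 (home): buf='CCQ' cursor=0
After op 2 (left): buf='CCQ' cursor=0
After op 3 (select(2,3) replace("J")): buf='CCJ' cursor=3
After op 4 (end): buf='CCJ' cursor=3
After op 5 (select(2,3) replace("")): buf='CC' cursor=2
After op 6 (backspace): buf='C' cursor=1
After op 7 (delete): buf='C' cursor=1
After op 8 (delete): buf='C' cursor=1
After op 9 (home): buf='C' cursor=0
After op 10 (insert('D')): buf='DC' cursor=1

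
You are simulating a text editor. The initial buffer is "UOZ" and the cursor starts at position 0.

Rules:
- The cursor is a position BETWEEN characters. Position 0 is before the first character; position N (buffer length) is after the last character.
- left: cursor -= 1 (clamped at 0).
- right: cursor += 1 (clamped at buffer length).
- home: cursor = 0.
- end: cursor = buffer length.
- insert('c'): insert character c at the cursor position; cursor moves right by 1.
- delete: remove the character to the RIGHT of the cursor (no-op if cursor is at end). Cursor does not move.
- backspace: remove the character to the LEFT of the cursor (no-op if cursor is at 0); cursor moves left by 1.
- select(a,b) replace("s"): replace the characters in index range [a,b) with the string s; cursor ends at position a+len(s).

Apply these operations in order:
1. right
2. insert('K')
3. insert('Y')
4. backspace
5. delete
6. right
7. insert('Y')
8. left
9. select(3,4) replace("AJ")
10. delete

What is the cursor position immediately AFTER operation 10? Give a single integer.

Answer: 5

Derivation:
After op 1 (right): buf='UOZ' cursor=1
After op 2 (insert('K')): buf='UKOZ' cursor=2
After op 3 (insert('Y')): buf='UKYOZ' cursor=3
After op 4 (backspace): buf='UKOZ' cursor=2
After op 5 (delete): buf='UKZ' cursor=2
After op 6 (right): buf='UKZ' cursor=3
After op 7 (insert('Y')): buf='UKZY' cursor=4
After op 8 (left): buf='UKZY' cursor=3
After op 9 (select(3,4) replace("AJ")): buf='UKZAJ' cursor=5
After op 10 (delete): buf='UKZAJ' cursor=5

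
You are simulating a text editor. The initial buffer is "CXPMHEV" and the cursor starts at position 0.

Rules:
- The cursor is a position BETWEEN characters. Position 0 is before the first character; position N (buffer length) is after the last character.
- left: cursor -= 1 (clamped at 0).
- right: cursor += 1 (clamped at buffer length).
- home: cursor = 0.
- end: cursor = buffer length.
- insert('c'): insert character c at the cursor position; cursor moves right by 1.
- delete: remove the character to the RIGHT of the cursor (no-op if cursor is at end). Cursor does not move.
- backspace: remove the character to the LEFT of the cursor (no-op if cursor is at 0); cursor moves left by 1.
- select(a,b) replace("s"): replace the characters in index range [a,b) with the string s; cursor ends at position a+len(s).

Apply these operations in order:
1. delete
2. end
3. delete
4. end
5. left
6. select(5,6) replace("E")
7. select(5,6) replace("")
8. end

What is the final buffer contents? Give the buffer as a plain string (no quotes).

Answer: XPMHE

Derivation:
After op 1 (delete): buf='XPMHEV' cursor=0
After op 2 (end): buf='XPMHEV' cursor=6
After op 3 (delete): buf='XPMHEV' cursor=6
After op 4 (end): buf='XPMHEV' cursor=6
After op 5 (left): buf='XPMHEV' cursor=5
After op 6 (select(5,6) replace("E")): buf='XPMHEE' cursor=6
After op 7 (select(5,6) replace("")): buf='XPMHE' cursor=5
After op 8 (end): buf='XPMHE' cursor=5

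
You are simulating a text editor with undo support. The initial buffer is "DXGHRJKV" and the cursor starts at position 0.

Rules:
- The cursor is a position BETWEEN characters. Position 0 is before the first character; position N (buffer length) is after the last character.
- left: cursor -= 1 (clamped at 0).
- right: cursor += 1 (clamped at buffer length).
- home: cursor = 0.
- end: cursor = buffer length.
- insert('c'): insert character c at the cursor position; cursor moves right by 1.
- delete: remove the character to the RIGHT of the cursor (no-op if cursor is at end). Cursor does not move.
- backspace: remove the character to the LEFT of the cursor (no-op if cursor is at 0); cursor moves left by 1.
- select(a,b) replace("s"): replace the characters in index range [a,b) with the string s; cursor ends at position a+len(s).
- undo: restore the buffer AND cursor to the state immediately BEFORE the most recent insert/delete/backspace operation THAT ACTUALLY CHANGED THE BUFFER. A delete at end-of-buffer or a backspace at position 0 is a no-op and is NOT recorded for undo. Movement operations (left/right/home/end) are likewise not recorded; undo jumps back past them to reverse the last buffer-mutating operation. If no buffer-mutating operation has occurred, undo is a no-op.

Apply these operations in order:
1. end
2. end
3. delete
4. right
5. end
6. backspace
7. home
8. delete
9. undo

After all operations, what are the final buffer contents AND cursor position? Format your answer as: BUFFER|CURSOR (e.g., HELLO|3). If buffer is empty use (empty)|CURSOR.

Answer: DXGHRJK|0

Derivation:
After op 1 (end): buf='DXGHRJKV' cursor=8
After op 2 (end): buf='DXGHRJKV' cursor=8
After op 3 (delete): buf='DXGHRJKV' cursor=8
After op 4 (right): buf='DXGHRJKV' cursor=8
After op 5 (end): buf='DXGHRJKV' cursor=8
After op 6 (backspace): buf='DXGHRJK' cursor=7
After op 7 (home): buf='DXGHRJK' cursor=0
After op 8 (delete): buf='XGHRJK' cursor=0
After op 9 (undo): buf='DXGHRJK' cursor=0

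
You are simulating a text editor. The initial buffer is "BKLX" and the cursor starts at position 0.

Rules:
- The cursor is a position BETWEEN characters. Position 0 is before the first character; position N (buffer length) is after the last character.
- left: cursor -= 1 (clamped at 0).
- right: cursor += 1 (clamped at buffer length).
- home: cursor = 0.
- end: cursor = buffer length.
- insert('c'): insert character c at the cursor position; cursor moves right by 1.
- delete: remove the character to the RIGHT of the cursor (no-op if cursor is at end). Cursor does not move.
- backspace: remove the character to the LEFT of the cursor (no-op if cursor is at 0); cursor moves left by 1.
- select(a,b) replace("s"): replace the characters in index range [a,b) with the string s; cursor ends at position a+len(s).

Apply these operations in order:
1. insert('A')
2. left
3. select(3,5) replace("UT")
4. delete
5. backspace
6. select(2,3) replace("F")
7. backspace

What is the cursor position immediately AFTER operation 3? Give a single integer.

After op 1 (insert('A')): buf='ABKLX' cursor=1
After op 2 (left): buf='ABKLX' cursor=0
After op 3 (select(3,5) replace("UT")): buf='ABKUT' cursor=5

Answer: 5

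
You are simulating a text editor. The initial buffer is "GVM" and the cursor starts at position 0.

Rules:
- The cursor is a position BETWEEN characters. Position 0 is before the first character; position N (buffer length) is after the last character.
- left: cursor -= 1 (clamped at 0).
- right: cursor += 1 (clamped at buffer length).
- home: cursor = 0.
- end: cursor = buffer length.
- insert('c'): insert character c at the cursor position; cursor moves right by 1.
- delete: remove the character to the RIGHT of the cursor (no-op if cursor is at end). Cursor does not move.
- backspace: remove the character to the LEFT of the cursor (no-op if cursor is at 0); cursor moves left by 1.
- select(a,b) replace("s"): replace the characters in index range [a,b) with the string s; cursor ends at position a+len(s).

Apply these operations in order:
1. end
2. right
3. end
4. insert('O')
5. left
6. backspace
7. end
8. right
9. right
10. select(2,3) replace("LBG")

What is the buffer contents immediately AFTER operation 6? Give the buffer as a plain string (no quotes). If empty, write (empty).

Answer: GVO

Derivation:
After op 1 (end): buf='GVM' cursor=3
After op 2 (right): buf='GVM' cursor=3
After op 3 (end): buf='GVM' cursor=3
After op 4 (insert('O')): buf='GVMO' cursor=4
After op 5 (left): buf='GVMO' cursor=3
After op 6 (backspace): buf='GVO' cursor=2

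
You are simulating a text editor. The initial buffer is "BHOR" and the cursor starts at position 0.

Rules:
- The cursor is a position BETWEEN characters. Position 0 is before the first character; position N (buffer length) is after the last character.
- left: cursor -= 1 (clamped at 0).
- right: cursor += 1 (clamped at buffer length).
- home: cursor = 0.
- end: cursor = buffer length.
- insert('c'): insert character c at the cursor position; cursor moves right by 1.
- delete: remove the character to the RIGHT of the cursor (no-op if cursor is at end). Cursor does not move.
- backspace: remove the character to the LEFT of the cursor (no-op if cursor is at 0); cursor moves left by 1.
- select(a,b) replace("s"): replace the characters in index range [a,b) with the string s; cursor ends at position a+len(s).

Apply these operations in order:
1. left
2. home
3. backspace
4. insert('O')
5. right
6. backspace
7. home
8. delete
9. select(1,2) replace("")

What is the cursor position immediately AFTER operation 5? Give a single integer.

Answer: 2

Derivation:
After op 1 (left): buf='BHOR' cursor=0
After op 2 (home): buf='BHOR' cursor=0
After op 3 (backspace): buf='BHOR' cursor=0
After op 4 (insert('O')): buf='OBHOR' cursor=1
After op 5 (right): buf='OBHOR' cursor=2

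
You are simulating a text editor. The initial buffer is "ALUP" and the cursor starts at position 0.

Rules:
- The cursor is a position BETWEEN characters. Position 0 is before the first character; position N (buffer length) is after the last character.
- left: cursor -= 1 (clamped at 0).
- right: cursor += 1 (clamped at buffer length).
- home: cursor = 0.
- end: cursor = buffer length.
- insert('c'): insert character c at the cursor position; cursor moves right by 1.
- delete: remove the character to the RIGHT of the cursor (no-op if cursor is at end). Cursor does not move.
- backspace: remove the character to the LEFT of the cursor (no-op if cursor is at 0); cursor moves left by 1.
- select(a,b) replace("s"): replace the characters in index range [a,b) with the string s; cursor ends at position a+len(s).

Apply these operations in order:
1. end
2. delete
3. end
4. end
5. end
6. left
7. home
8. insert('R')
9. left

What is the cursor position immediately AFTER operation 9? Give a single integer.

After op 1 (end): buf='ALUP' cursor=4
After op 2 (delete): buf='ALUP' cursor=4
After op 3 (end): buf='ALUP' cursor=4
After op 4 (end): buf='ALUP' cursor=4
After op 5 (end): buf='ALUP' cursor=4
After op 6 (left): buf='ALUP' cursor=3
After op 7 (home): buf='ALUP' cursor=0
After op 8 (insert('R')): buf='RALUP' cursor=1
After op 9 (left): buf='RALUP' cursor=0

Answer: 0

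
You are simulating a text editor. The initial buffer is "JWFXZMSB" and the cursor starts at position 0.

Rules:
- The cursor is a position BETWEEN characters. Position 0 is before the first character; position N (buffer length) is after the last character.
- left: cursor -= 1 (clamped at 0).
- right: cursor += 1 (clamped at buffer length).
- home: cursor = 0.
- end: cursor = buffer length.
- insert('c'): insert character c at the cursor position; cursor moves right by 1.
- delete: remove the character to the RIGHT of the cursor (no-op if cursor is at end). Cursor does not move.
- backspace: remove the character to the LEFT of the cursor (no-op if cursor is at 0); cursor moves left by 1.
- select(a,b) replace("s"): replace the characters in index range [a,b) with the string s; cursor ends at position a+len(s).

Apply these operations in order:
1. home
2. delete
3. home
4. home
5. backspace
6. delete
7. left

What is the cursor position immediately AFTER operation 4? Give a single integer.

After op 1 (home): buf='JWFXZMSB' cursor=0
After op 2 (delete): buf='WFXZMSB' cursor=0
After op 3 (home): buf='WFXZMSB' cursor=0
After op 4 (home): buf='WFXZMSB' cursor=0

Answer: 0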